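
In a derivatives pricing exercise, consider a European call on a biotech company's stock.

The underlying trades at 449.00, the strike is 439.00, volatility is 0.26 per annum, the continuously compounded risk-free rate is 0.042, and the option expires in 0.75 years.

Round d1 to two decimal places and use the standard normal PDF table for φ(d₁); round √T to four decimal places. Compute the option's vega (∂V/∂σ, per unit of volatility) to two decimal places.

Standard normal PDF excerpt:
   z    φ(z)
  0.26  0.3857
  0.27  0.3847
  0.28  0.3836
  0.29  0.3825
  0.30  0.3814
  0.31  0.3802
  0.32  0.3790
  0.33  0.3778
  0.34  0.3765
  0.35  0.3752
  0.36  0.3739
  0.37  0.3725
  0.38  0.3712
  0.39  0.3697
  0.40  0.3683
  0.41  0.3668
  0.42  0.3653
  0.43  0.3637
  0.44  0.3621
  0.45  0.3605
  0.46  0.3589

σ√T = 0.26·√0.75 = 0.2252
d₁ = [ln(449/439) + (0.042 + 0.26²/2)·0.75] / 0.2252 = [0.0225 + 0.0569] / 0.2252 = 0.3525 ≈ 0.35
√T = √0.75 = 0.8660
φ(d₁) = φ(0.35) = 0.3752
vega = S·φ(d₁)·√T = 449·0.3752·0.8660 = 145.8905
(The put has the same vega.)

145.89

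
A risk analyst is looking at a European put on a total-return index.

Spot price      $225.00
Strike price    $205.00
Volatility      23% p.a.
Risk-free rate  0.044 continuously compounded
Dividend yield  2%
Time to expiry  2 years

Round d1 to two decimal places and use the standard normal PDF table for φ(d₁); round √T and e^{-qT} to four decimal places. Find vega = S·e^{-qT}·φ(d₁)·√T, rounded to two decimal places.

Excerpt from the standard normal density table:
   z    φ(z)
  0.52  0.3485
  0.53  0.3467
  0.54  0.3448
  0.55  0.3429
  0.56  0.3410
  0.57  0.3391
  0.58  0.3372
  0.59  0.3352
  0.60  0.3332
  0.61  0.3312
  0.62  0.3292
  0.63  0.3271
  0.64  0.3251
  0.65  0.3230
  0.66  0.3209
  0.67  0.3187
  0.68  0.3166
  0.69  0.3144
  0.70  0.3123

101.87

T = 2;  σ√T = 0.3253
d₁ = [ln(225/205) + (0.044 − 0.02 + ½·0.23²)·2] / (σ√T) = (0.0931 + 0.1009) / 0.3253 = 0.5964 ≈ 0.60
√T = √2 = 1.4142
φ(d₁) = φ(0.60) = 0.3332
exp(−qT) = exp(−0.02·2) = 0.9608
vega = S·exp(−qT)·φ(d₁)·√T = 225·0.9608·0.3332·1.4142 = 101.8665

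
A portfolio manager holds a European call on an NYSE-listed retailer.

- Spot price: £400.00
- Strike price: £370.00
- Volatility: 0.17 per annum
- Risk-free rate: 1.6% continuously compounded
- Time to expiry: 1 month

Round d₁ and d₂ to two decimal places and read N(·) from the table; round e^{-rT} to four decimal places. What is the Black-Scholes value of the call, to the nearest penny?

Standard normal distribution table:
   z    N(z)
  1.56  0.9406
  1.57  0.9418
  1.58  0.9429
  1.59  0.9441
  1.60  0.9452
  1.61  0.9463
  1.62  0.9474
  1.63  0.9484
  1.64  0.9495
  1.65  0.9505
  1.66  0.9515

σ√T = 0.17 × 0.2887 = 0.0491
d₁ = [ln(400/370) + (0.016 + 0.17²/2)·0.08333] / 0.0491 = [0.0780 + 0.0025] / 0.0491 = 1.6403 ≈ 1.64
d₂ = d₁ − σ√T = 1.6403 − 0.0491 = 1.5913 ≈ 1.59
e^(−rT) = e^(−0.016·0.08333) = 0.9987
C = 400·N(1.64) − 370·0.9987·N(1.59) = 400·0.9495 − 370·0.9987·0.9441 = 379.8000 − 348.8629 = 30.9371

£30.94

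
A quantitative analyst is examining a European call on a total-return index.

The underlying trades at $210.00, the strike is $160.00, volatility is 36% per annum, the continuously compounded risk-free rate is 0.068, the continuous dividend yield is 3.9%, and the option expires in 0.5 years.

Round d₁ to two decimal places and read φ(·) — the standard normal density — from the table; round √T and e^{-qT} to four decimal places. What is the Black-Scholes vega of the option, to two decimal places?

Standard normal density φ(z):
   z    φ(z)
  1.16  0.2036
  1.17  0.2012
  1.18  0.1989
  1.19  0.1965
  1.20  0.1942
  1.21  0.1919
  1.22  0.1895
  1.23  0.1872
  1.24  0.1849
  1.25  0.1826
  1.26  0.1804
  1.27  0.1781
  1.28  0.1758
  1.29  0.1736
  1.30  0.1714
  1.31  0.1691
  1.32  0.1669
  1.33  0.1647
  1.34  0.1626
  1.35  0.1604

T = 0.5;  σ√T = 0.2546
ln(S/K) + (r − q + σ²/2)T = ln(210/160) + (0.068 − 0.039 + 0.36²/2)·0.5 = 0.2719 + 0.0469 = 0.3188
d₁ = 0.3188 / 0.2546 = 1.2525 ≈ 1.25
√T = √0.5 = 0.7071
φ(d₁) = φ(1.25) = 0.1826
e^(−qT) = e^(−0.039·0.5) = 0.9807
vega = S·e^(−qT)·φ(d₁)·√T = 210·0.9807·0.1826·0.7071 = 26.5911

26.59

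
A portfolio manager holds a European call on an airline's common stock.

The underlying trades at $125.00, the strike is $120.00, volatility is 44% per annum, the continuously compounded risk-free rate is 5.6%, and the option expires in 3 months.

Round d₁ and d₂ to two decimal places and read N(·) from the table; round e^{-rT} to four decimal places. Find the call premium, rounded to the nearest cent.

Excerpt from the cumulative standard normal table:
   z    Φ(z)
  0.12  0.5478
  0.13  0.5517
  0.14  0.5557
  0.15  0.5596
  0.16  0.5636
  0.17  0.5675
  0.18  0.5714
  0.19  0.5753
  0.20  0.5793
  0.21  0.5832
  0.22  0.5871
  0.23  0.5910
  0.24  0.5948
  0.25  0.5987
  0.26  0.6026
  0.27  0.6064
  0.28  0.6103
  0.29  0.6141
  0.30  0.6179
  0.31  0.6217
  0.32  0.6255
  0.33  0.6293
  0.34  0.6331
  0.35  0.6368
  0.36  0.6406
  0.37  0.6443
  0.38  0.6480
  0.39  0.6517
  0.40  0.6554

T = 0.25;  σ√T = 0.2200
d₁ = [ln(125/120) + (0.056 + 0.44²/2)·0.25] / 0.2200 = [0.0408 + 0.0382] / 0.2200 = 0.3592 ⇒ 0.36
d₂ = d₁ − σ√T = 0.3592 − 0.2200 = 0.1392 ⇒ 0.14
exp(−rT) = exp(−0.056·0.25) = 0.9861
N(d₁) = N(0.36) = 0.6406;  N(d₂) = N(0.14) = 0.5557
C = 125·0.6406 − 120·0.9861·0.5557 = 80.0750 − 65.7571 = 14.3179

$14.32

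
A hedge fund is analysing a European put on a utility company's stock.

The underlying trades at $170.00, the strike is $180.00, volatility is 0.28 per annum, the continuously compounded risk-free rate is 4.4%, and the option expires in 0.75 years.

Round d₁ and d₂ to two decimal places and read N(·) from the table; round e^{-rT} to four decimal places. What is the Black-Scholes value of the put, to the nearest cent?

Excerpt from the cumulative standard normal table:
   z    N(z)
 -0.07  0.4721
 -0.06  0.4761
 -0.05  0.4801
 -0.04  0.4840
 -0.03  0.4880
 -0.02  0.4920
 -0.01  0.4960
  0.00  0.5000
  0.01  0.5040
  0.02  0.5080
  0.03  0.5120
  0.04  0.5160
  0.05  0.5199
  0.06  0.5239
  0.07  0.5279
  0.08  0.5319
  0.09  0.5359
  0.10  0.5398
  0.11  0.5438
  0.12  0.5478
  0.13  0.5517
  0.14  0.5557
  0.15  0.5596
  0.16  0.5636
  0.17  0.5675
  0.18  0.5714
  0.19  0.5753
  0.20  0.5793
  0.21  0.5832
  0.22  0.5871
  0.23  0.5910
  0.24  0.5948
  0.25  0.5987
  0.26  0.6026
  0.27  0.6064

$18.60

T = 0.75;  σ√T = 0.2425
d₁ = [ln(170/180) + (0.044 + ½·0.28²)·0.75] / (σ√T) = (-0.0572 + 0.0624) / 0.2425 = 0.0216 → 0.02
d₂ = 0.0216 − 0.2425 = -0.2209 → -0.22
e^(−rT) = e^(−0.044·0.75) = 0.9675
N(−d₂) = N(0.22) = 0.5871;  N(−d₁) = N(-0.02) = 0.4920
P = 180·0.9675·0.5871 − 170·0.4920 = 102.2435 − 83.6400 = 18.6035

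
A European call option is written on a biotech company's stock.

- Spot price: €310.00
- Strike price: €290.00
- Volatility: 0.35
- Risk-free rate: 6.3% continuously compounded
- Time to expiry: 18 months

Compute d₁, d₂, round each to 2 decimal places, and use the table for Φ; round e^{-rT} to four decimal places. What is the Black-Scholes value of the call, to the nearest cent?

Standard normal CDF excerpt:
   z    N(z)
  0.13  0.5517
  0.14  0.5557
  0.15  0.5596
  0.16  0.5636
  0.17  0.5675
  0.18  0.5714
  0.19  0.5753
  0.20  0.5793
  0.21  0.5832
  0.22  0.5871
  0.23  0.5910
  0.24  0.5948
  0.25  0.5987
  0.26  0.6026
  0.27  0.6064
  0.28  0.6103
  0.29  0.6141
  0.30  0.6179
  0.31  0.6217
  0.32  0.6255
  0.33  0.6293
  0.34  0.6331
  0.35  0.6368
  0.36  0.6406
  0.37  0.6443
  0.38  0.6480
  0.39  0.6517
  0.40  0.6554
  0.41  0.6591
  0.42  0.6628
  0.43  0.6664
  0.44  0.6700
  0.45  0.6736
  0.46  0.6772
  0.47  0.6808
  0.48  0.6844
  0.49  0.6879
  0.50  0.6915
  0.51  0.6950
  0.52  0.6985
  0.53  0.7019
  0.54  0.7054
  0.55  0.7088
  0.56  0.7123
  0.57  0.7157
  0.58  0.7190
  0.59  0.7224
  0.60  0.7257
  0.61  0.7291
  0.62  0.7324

€75.24

σ√T = 0.35 × 1.2247 = 0.4287
d₁ = [ln(310/290) + (0.063 + ½·0.35²)·1.5] / (σ√T) = (0.0667 + 0.1864) / 0.4287 = 0.5904 which rounds to 0.59
d₂ = 0.5904 − 0.4287 = 0.1617 which rounds to 0.16
exp(−rT) = exp(−0.063·1.5) = 0.9098
N(d₁) = N(0.59) = 0.7224;  N(d₂) = N(0.16) = 0.5636
C = 310·0.7224 − 290·0.9098·0.5636 = 223.9440 − 148.7014 = 75.2426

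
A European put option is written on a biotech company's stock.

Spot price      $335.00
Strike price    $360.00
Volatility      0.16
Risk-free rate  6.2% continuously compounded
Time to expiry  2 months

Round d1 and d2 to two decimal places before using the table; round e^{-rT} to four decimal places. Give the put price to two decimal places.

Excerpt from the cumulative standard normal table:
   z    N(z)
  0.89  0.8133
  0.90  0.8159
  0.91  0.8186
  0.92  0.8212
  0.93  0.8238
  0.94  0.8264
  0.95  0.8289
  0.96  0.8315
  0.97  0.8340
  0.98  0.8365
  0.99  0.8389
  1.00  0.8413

σ√T = 0.16 × 0.4082 = 0.0653
d₁ = [ln(335/360) + (0.062 + 0.16²/2)·0.1667] / 0.0653 = [-0.0720 + 0.0125] / 0.0653 = -0.9110 ≈ -0.91
d₂ = d₁ − σ√T = -0.9110 − 0.0653 = -0.9763 ≈ -0.98
exp(−rT) = exp(−0.062·0.1667) = 0.9897
P = 360·0.9897·N(0.98) − 335·N(0.91) = 360·0.9897·0.8365 − 335·0.8186 = 298.0383 − 274.2310 = 23.8073

$23.81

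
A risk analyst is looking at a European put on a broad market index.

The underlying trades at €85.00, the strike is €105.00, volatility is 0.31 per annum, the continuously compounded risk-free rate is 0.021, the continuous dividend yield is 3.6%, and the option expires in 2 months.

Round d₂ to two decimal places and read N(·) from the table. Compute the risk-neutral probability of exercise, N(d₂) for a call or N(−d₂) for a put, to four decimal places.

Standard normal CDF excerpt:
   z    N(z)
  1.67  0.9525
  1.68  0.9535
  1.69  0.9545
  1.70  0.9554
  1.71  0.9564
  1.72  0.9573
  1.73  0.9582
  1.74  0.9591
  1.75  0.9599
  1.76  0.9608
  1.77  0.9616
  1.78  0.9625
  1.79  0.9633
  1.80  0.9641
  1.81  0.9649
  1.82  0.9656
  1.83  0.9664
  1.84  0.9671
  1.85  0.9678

σ√T = 0.31 × 0.4082 = 0.1266
d₁ = [ln(85/105) + (0.021 − 0.036 + 0.31²/2)·0.1667] / 0.1266 = [-0.2113 + 0.0055] / 0.1266 = -1.6262 ≈ -1.63
d₂ = d₁ − σ√T = -1.6262 − 0.1266 = -1.7527 ≈ -1.75
Risk-neutral Pr[S_T < K] = N(−d₂) = N(1.75) = 0.9599

0.9599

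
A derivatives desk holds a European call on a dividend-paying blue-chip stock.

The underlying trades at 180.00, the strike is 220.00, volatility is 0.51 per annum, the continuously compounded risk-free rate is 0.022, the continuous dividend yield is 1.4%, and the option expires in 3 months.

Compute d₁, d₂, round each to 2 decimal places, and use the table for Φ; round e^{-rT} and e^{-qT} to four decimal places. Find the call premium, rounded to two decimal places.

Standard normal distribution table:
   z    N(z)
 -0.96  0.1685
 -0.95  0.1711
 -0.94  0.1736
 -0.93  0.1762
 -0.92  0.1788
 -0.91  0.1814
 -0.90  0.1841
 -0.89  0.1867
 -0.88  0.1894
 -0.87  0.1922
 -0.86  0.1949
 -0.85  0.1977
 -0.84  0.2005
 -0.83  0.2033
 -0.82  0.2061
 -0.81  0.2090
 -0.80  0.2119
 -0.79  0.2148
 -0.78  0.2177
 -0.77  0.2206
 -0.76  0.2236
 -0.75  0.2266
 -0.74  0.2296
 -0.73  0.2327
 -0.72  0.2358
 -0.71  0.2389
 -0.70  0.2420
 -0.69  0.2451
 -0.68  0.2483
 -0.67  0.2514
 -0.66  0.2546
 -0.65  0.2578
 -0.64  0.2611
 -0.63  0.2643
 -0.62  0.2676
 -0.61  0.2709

6.55

σ√T = 0.51·√0.25 = 0.2550
d₁ = [ln(180/220) + (0.022 − 0.014 + ½·0.51²)·0.25] / (σ√T) = (-0.2007 + 0.0345) / 0.2550 = -0.6516 which rounds to -0.65
d₂ = -0.6516 − 0.2550 = -0.9066 which rounds to -0.91
exp(−qT) = exp(−0.014·0.25) = 0.9965;  exp(−rT) = exp(−0.022·0.25) = 0.9945
C = 180·0.9965·N(-0.65) − 220·0.9945·N(-0.91) = 180·0.9965·0.2578 − 220·0.9945·0.1814 = 46.2416 − 39.6885 = 6.5531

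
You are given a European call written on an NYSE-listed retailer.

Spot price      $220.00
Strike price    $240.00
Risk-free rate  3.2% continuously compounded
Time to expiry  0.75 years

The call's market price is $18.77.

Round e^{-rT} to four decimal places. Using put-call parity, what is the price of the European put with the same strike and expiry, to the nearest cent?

exp(−rT) = exp(−0.032·0.75) = 0.9763
Put-call parity: C − P = S − K·e^(−rT) = 220 − 240·0.9763 = 220 − 234.3120 = -14.3120
P = C − (C − P) = 18.77 − (-14.3120) = 33.0820

$33.08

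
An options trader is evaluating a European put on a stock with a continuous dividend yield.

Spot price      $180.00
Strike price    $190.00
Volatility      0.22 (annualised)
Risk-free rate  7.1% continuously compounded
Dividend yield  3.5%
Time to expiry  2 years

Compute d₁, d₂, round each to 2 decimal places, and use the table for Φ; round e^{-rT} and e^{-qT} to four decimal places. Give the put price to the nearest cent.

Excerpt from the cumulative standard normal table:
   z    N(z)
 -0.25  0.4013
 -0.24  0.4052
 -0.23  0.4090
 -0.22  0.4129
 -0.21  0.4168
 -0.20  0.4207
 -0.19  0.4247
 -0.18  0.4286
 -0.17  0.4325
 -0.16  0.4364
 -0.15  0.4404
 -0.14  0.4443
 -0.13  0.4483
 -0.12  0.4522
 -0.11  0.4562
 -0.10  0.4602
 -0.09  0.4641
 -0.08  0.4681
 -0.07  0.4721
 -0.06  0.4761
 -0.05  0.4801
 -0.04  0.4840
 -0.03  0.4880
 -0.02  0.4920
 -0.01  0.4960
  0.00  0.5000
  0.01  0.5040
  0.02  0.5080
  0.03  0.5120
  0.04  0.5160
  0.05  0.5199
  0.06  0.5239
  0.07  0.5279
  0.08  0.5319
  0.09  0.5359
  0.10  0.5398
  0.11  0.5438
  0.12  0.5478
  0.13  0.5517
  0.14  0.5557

σ√T = 0.22·√2 = 0.3111
d₁ = [ln(180/190) + (0.071 − 0.035 + ½·0.22²)·2] / (σ√T) = (-0.0541 + 0.1204) / 0.3111 = 0.2132 which rounds to 0.21
d₂ = 0.2132 − 0.3111 = -0.0979 which rounds to -0.10
e^(−qT) = e^(−0.035·2) = 0.9324;  e^(−rT) = e^(−0.071·2) = 0.8676
N(−d₂) = N(0.10) = 0.5398;  N(−d₁) = N(-0.21) = 0.4168
P = 190·0.8676·0.5398 − 180·0.9324·0.4168 = 88.9828 − 69.9524 = 19.0304

$19.03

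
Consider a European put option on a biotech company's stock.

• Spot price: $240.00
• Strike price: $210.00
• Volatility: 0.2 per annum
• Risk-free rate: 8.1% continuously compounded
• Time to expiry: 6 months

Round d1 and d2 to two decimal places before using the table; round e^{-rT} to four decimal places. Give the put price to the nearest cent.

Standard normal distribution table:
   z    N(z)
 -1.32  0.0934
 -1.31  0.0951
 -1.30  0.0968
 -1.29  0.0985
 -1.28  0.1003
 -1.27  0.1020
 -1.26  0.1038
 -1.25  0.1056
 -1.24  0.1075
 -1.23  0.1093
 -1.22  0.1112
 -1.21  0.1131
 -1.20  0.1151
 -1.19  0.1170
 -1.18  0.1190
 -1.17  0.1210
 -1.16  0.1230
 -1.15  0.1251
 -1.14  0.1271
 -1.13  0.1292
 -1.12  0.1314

$1.57

σ√T = 0.2 × 0.7071 = 0.1414
d₁ = [ln(240/210) + (0.081 + 0.2²/2)·0.5] / 0.1414 = [0.1335 + 0.0505] / 0.1414 = 1.3013 ≈ 1.30
d₂ = d₁ − σ√T = 1.3013 − 0.1414 = 1.1599 ≈ 1.16
exp(−rT) = exp(−0.081·0.5) = 0.9603
N(−d₂) = N(-1.16) = 0.1230;  N(−d₁) = N(-1.30) = 0.0968
P = 210·0.9603·0.1230 − 240·0.0968 = 24.8045 − 23.2320 = 1.5725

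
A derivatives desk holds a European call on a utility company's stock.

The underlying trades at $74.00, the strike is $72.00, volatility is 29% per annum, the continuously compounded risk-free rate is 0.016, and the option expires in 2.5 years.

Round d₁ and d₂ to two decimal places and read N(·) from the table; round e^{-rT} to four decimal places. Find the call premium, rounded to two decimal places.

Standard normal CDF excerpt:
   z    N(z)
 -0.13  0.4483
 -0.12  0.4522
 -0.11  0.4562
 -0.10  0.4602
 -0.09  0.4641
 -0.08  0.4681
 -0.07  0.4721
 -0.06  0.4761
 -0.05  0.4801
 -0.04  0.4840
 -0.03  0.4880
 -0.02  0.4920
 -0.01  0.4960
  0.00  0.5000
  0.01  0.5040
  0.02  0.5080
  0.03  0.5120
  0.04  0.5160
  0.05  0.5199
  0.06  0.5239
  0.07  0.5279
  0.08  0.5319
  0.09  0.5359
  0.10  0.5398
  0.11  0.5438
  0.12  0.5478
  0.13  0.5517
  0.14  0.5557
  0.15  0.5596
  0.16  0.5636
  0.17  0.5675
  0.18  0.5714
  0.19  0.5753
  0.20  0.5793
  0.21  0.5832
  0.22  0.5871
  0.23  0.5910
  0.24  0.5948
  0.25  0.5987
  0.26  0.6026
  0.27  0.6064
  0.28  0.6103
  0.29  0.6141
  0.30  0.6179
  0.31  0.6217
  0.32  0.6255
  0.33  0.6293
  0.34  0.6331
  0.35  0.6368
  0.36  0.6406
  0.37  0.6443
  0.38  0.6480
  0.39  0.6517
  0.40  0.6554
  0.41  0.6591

T = 2.5;  σ√T = 0.4585
ln(S/K) + (r + σ²/2)T = ln(74/72) + (0.016 + 0.29²/2)·2.5 = 0.0274 + 0.1451 = 0.1725
d₁ = 0.1725 / 0.4585 = 0.3763 ≈ 0.38
d₂ = d₁ − σ√T = 0.3763 − 0.4585 = -0.0823 ≈ -0.08
e^(−rT) = e^(−0.016·2.5) = 0.9608
C = 74·N(0.38) − 72·0.9608·N(-0.08) = 74·0.6480 − 72·0.9608·0.4681 = 47.9520 − 32.3820 = 15.5700

$15.57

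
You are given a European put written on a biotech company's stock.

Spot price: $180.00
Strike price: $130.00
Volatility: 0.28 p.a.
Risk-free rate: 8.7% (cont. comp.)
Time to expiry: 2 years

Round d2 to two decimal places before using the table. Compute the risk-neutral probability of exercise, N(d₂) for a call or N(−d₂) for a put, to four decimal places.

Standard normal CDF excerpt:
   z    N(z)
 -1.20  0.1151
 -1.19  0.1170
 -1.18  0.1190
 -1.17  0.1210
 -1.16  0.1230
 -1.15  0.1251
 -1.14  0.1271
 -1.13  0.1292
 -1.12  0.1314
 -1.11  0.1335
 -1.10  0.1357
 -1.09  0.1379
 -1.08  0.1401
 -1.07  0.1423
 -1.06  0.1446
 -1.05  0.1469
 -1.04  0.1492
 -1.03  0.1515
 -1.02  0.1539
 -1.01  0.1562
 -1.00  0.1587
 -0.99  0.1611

σ√T = 0.28·√2 = 0.3960
d₁ = [ln(180/130) + (0.087 + 0.28²/2)·2] / 0.3960 = [0.3254 + 0.2524] / 0.3960 = 1.4592 ≈ 1.46
d₂ = d₁ − σ√T = 1.4592 − 0.3960 = 1.0632 ≈ 1.06
Risk-neutral Pr[S_T < K] = N(−d₂) = N(-1.06) = 0.1446

0.1446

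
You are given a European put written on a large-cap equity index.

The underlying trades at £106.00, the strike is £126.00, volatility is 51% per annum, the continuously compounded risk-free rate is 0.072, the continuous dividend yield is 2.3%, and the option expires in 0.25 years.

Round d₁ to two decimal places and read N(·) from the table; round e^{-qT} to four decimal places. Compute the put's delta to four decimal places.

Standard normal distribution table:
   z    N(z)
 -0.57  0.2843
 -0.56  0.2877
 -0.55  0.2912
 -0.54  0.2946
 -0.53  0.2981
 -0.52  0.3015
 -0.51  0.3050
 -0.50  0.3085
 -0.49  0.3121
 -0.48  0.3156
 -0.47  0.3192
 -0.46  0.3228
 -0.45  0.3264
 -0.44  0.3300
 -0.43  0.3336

-0.6876

σ√T = 0.51 × 0.5000 = 0.2550
d₁ = [ln(106/126) + (0.072 − 0.023 + ½·0.51²)·0.25] / (σ√T) = (-0.1728 + 0.0448) / 0.2550 = -0.5023 ≈ -0.50
N(d₁) = N(-0.50) = 0.3085
Δ_put = exp(−qT)·(N(d₁) − 1) = 0.9943·(0.3085 − 1) = -0.6876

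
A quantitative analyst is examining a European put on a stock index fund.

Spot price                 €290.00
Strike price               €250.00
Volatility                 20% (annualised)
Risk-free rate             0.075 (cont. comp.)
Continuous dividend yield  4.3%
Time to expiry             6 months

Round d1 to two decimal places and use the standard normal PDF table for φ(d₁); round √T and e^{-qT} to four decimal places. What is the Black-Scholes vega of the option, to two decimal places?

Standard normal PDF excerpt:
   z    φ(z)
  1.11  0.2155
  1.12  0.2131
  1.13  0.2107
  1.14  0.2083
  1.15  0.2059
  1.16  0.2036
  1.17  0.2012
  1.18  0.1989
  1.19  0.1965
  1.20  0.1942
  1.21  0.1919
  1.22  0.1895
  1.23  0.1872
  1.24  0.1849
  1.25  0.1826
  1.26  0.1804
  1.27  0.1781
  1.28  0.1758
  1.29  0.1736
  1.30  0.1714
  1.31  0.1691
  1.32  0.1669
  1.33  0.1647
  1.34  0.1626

37.57

σ√T = 0.2 × 0.7071 = 0.1414
ln(S/K) + (r − q + σ²/2)T = ln(290/250) + (0.075 − 0.043 + 0.2²/2)·0.5 = 0.1484 + 0.0260 = 0.1744
d₁ = 0.1744 / 0.1414 = 1.2333 ≈ 1.23
√T = √0.5 = 0.7071
φ(d₁) = φ(1.23) = 0.1872
exp(−qT) = exp(−0.043·0.5) = 0.9787
vega = S·exp(−qT)·φ(d₁)·√T = 290·0.9787·0.1872·0.7071 = 37.5694
(The call has the same vega.)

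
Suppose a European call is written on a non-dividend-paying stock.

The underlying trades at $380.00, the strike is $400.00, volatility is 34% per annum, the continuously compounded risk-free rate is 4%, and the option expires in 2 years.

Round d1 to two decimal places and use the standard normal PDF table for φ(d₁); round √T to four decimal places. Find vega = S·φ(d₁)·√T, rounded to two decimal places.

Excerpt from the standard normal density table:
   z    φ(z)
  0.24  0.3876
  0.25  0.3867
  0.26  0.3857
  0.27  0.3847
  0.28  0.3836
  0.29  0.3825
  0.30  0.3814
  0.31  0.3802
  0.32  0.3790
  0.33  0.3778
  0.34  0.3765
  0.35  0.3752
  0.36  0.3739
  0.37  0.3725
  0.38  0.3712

204.96

T = 2;  σ√T = 0.4808
ln(S/K) + (r + σ²/2)T = ln(380/400) + (0.04 + 0.34²/2)·2 = -0.0513 + 0.1956 = 0.1443
d₁ = 0.1443 / 0.4808 = 0.3001 → 0.30
√T = √2 = 1.4142
φ(d₁) = φ(0.30) = 0.3814
vega = S·φ(d₁)·√T = 380·0.3814·1.4142 = 204.9628
(Call and put vega coincide under Black-Scholes.)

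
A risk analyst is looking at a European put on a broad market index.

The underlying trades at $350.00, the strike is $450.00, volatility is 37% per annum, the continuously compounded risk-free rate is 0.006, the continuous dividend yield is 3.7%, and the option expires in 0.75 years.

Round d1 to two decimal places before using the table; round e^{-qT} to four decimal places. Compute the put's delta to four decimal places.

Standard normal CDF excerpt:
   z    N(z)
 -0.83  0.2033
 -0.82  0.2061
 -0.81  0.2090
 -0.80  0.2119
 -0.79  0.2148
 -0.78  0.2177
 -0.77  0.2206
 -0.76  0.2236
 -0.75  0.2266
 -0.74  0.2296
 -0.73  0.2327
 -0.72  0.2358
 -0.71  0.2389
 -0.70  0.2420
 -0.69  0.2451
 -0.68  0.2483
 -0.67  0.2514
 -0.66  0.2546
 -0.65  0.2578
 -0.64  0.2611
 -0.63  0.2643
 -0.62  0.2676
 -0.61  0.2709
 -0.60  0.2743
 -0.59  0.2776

-0.7372

σ√T = 0.37 × 0.8660 = 0.3204
d₁ = [ln(350/450) + (0.006 − 0.037 + 0.37²/2)·0.75] / 0.3204 = [-0.2513 + 0.0281] / 0.3204 = -0.6966 which rounds to -0.70
N(d₁) = N(-0.70) = 0.2420
Δ_put = exp(−qT)·(N(d₁) − 1) = 0.9726·(0.2420 − 1) = -0.7372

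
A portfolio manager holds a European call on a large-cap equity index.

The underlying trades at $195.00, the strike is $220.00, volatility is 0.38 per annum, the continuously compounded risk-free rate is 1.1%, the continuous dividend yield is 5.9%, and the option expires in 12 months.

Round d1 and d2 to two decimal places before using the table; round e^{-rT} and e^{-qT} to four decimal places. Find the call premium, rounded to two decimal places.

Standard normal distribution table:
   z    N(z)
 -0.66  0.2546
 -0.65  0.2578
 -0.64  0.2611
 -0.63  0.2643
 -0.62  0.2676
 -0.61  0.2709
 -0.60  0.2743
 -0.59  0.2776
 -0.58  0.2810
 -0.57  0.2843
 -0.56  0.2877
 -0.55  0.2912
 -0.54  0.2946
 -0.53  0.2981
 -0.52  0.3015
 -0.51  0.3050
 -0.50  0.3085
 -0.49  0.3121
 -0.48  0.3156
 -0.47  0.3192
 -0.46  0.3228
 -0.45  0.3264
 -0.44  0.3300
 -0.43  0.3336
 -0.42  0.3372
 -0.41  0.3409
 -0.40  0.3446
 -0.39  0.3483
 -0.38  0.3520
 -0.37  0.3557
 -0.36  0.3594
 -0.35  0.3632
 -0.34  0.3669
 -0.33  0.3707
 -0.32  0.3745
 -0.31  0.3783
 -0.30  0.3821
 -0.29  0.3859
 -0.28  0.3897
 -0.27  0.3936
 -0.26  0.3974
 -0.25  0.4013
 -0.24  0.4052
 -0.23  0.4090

$16.26

σ√T = 0.38 × 1.0000 = 0.3800
d₁ = [ln(195/220) + (0.011 − 0.059 + ½·0.38²)·1] / (σ√T) = (-0.1206 + 0.0242) / 0.3800 = -0.2538 ≈ -0.25
d₂ = -0.2538 − 0.3800 = -0.6338 ≈ -0.63
e^(−qT) = e^(−0.059·1) = 0.9427;  e^(−rT) = e^(−0.011·1) = 0.9891
C = 195·0.9427·N(-0.25) − 220·0.9891·N(-0.63) = 195·0.9427·0.4013 − 220·0.9891·0.2643 = 73.7696 − 57.5122 = 16.2574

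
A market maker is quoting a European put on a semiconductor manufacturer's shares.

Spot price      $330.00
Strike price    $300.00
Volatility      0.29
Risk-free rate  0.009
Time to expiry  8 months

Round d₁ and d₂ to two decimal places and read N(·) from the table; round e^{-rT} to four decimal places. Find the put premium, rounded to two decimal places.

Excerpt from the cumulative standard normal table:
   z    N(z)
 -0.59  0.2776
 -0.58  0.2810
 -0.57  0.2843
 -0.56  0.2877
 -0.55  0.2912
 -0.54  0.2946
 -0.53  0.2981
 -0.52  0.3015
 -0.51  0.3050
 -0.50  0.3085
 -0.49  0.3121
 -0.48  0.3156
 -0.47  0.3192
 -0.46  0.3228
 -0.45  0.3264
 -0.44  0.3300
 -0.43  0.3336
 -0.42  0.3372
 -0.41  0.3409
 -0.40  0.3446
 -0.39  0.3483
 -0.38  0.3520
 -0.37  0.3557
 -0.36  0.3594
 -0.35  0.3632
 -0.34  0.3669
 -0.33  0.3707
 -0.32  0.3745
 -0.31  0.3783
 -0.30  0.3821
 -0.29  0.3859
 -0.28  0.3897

$16.71

T = 0.6667;  σ√T = 0.2368
ln(S/K) + (r + σ²/2)T = ln(330/300) + (0.009 + 0.29²/2)·0.6667 = 0.0953 + 0.0340 = 0.1293
d₁ = 0.1293 / 0.2368 = 0.5463 ≈ 0.55
d₂ = d₁ − σ√T = 0.5463 − 0.2368 = 0.3095 ≈ 0.31
e^(−rT) = e^(−0.009·0.6667) = 0.9940
N(−d₂) = N(-0.31) = 0.3783;  N(−d₁) = N(-0.55) = 0.2912
P = 300·0.9940·0.3783 − 330·0.2912 = 112.8091 − 96.0960 = 16.7131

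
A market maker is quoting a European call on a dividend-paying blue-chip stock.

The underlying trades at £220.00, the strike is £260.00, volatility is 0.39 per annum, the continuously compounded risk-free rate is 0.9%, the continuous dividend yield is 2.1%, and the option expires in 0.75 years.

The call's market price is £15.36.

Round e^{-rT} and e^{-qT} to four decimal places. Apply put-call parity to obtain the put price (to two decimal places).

£57.05

e^(−qT) = e^(−0.021·0.75) = 0.9844;  e^(−rT) = e^(−0.009·0.75) = 0.9933
Put-call parity: C − P = S·e^(−qT) − K·e^(−rT) = 220·0.9844 − 260·0.9933 = 216.5680 − 258.2580 = -41.6900
P = C − (C − P) = 15.36 − (-41.6900) = 57.0500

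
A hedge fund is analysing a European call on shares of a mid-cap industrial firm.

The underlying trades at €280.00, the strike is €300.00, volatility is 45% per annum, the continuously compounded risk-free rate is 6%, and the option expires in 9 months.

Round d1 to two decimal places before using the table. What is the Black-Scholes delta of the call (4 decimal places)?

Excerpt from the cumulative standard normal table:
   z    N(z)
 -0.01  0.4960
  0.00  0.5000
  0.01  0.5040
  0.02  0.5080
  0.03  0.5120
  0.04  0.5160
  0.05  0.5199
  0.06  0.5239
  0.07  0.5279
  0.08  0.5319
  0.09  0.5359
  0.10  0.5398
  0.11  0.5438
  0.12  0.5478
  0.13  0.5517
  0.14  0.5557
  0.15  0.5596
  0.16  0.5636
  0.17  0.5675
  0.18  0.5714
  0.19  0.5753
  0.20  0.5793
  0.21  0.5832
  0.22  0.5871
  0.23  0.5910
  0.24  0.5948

0.5517

σ√T = 0.45·√0.75 = 0.3897
d₁ = [ln(280/300) + (0.06 + ½·0.45²)·0.75] / (σ√T) = (-0.0690 + 0.1209) / 0.3897 = 0.1333 → 0.13
N(d₁) = N(0.13) = 0.5517
Δ_call = N(d₁) = 0.5517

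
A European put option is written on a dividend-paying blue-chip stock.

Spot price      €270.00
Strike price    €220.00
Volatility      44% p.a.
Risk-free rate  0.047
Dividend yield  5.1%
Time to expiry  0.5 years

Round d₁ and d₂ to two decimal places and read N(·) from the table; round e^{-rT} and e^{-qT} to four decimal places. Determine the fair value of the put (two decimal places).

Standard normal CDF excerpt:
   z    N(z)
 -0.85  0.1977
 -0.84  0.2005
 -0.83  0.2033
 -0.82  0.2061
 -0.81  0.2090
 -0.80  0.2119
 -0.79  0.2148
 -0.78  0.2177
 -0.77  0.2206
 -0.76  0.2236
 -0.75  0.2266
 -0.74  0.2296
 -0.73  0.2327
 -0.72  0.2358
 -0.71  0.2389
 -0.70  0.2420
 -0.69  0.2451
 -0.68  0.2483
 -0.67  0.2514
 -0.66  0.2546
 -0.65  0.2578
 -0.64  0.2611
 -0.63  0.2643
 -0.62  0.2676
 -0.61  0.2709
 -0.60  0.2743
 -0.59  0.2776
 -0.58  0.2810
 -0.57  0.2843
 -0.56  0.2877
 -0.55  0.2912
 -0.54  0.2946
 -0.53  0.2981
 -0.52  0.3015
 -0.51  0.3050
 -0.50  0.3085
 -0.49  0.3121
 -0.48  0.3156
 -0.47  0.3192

σ√T = 0.44 × 0.7071 = 0.3111
d₁ = [ln(270/220) + (0.047 − 0.051 + ½·0.44²)·0.5] / (σ√T) = (0.2048 + 0.0464) / 0.3111 = 0.8074 → 0.81
d₂ = 0.8074 − 0.3111 = 0.4962 → 0.50
exp(−qT) = exp(−0.051·0.5) = 0.9748;  exp(−rT) = exp(−0.047·0.5) = 0.9768
N(−d₂) = N(-0.50) = 0.3085;  N(−d₁) = N(-0.81) = 0.2090
P = 220·0.9768·0.3085 − 270·0.9748·0.2090 = 66.2954 − 55.0080 = 11.2875

€11.29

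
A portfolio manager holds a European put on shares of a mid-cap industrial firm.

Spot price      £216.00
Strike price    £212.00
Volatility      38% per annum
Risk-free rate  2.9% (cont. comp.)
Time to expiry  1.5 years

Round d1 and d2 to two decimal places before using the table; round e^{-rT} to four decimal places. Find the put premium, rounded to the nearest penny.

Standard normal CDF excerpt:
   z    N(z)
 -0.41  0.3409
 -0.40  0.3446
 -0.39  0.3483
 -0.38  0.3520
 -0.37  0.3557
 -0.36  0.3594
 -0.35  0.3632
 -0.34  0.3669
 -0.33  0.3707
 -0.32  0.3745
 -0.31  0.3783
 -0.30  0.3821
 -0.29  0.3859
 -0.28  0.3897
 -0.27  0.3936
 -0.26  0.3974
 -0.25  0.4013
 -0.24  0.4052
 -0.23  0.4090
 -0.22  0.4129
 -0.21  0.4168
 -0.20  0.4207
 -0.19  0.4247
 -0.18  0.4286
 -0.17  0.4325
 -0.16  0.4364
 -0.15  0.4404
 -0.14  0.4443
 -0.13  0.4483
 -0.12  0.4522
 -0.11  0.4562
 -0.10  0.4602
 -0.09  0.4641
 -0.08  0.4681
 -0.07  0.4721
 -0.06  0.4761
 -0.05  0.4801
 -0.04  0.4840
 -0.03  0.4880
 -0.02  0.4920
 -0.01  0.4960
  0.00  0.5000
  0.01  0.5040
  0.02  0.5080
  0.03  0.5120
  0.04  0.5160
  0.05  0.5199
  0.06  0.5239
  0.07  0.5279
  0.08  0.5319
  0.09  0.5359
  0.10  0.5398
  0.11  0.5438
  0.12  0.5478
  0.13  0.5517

£32.73

σ√T = 0.38 × 1.2247 = 0.4654
d₁ = [ln(216/212) + (0.029 + 0.38²/2)·1.5] / 0.4654 = [0.0187 + 0.1518] / 0.4654 = 0.3663 → 0.37
d₂ = d₁ − σ√T = 0.3663 − 0.4654 = -0.0991 → -0.10
e^(−rT) = e^(−0.029·1.5) = 0.9574
P = 212·0.9574·N(0.10) − 216·N(-0.37) = 212·0.9574·0.5398 − 216·0.3557 = 109.5626 − 76.8312 = 32.7314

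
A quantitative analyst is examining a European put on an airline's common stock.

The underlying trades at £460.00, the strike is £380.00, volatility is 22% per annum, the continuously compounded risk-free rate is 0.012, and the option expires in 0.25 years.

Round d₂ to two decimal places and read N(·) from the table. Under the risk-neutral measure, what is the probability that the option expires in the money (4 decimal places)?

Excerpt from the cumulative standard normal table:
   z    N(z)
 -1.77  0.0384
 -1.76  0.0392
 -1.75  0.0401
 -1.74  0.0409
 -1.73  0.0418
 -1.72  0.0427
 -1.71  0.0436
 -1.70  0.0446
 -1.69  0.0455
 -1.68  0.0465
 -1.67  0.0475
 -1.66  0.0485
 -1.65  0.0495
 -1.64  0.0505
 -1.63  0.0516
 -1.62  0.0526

0.0436

σ√T = 0.22·√0.25 = 0.1100
d₁ = [ln(460/380) + (0.012 + 0.22²/2)·0.25] / 0.1100 = [0.1911 + 0.0090] / 0.1100 = 1.8191 ⇒ 1.82
d₂ = d₁ − σ√T = 1.8191 − 0.1100 = 1.7091 ⇒ 1.71
Pr(exercise) under Q = N(−d₂) = N(-1.71) = 0.0436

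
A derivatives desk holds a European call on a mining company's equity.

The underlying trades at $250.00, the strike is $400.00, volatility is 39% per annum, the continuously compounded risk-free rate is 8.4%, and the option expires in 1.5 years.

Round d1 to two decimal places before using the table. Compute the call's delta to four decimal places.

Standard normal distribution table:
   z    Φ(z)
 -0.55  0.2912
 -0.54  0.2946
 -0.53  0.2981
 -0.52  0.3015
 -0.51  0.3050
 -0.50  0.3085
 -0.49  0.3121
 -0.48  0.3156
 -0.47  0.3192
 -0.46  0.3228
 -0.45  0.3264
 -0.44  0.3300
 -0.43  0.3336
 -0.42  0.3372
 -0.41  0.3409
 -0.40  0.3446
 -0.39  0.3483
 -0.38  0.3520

T = 1.5;  σ√T = 0.4777
d₁ = [ln(250/400) + (0.084 + 0.39²/2)·1.5] / 0.4777 = [-0.4700 + 0.2401] / 0.4777 = -0.4814 ⇒ -0.48
N(d₁) = N(-0.48) = 0.3156
Δ_call = N(d₁) = 0.3156

0.3156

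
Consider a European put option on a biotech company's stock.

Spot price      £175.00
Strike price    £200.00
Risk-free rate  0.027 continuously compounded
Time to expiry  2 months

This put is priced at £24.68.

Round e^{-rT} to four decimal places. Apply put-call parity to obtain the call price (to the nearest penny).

£0.58

exp(−rT) = exp(−0.027·0.1667) = 0.9955
Put-call parity: C − P = S − K·e^(−rT) = 175 − 200·0.9955 = 175 − 199.1000 = -24.1000
C = P + (C − P) = 24.68 + (-24.1000) = 0.5800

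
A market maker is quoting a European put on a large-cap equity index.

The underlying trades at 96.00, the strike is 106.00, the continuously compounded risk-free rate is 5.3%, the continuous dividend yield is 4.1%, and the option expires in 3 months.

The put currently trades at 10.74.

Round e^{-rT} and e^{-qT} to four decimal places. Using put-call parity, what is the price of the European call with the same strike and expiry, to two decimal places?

1.16

exp(−qT) = exp(−0.041·0.25) = 0.9898;  exp(−rT) = exp(−0.053·0.25) = 0.9868
Put-call parity: C − P = S·e^(−qT) − K·e^(−rT) = 96·0.9898 − 106·0.9868 = 95.0208 − 104.6008 = -9.5800
C = P + (C − P) = 10.74 + (-9.5800) = 1.1600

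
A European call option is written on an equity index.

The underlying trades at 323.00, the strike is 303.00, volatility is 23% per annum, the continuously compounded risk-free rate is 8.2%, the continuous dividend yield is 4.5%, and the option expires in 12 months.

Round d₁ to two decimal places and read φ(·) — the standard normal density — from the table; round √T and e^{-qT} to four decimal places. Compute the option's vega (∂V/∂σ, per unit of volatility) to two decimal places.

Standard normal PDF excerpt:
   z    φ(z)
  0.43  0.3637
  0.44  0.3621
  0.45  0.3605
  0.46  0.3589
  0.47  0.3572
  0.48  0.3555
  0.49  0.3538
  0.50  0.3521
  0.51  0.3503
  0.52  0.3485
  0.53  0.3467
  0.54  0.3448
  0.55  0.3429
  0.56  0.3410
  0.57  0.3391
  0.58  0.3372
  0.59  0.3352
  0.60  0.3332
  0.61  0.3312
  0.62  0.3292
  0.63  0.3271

105.88

σ√T = 0.23·√1 = 0.2300
d₁ = [ln(323/303) + (0.082 − 0.045 + 0.23²/2)·1] / 0.2300 = [0.0639 + 0.0635] / 0.2300 = 0.5538 ≈ 0.55
√T = √1 = 1.0000
φ(d₁) = φ(0.55) = 0.3429
exp(−qT) = exp(−0.045·1) = 0.9560
vega = S·exp(−qT)·φ(d₁)·√T = 323·0.9560·0.3429·1.0000 = 105.8834
(Vega is the same for a European call and put with the same parameters.)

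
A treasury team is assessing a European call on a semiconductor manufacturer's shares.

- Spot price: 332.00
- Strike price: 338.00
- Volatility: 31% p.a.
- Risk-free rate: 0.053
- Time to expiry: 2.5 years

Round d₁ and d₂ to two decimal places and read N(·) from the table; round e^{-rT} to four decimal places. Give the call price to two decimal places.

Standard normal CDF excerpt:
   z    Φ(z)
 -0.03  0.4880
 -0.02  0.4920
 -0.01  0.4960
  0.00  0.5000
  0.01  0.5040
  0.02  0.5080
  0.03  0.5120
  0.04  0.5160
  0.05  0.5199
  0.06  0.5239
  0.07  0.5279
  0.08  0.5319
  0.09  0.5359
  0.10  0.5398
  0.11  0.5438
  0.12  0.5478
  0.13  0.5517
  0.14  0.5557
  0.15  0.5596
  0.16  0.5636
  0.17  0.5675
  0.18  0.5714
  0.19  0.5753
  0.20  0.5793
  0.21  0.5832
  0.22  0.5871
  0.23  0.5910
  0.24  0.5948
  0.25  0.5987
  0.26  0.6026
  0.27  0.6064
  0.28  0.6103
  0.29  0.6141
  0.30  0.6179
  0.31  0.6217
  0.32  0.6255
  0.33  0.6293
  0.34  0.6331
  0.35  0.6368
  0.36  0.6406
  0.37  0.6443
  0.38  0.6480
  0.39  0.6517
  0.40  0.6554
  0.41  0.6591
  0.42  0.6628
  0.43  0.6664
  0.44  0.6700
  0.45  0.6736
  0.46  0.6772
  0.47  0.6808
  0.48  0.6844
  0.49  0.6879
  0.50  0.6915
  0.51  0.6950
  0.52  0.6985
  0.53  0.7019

80.38

T = 2.5;  σ√T = 0.4902
d₁ = [ln(332/338) + (0.053 + ½·0.31²)·2.5] / (σ√T) = (-0.0179 + 0.2526) / 0.4902 = 0.4789 ≈ 0.48
d₂ = 0.4789 − 0.4902 = -0.0113 ≈ -0.01
e^(−rT) = e^(−0.053·2.5) = 0.8759
N(d₁) = N(0.48) = 0.6844;  N(d₂) = N(-0.01) = 0.4960
C = 332·0.6844 − 338·0.8759·0.4960 = 227.2208 − 146.8429 = 80.3779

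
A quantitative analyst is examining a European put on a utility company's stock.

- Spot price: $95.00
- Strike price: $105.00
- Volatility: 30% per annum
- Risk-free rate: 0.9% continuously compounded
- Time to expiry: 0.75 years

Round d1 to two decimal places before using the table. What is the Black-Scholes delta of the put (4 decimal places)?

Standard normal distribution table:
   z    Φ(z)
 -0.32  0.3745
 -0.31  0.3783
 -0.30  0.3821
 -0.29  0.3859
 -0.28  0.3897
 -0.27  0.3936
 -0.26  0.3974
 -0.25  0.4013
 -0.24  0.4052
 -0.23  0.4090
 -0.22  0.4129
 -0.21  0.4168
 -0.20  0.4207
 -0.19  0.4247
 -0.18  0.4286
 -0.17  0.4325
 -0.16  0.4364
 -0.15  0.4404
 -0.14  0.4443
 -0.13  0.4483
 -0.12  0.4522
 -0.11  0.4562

T = 0.75;  σ√T = 0.2598
d₁ = [ln(95/105) + (0.009 + 0.3²/2)·0.75] / 0.2598 = [-0.1001 + 0.0405] / 0.2598 = -0.2293 ≈ -0.23
N(d₁) = N(-0.23) = 0.4090
Δ_put = N(d₁) − 1 = 0.4090 − 1 = -0.5910

-0.5910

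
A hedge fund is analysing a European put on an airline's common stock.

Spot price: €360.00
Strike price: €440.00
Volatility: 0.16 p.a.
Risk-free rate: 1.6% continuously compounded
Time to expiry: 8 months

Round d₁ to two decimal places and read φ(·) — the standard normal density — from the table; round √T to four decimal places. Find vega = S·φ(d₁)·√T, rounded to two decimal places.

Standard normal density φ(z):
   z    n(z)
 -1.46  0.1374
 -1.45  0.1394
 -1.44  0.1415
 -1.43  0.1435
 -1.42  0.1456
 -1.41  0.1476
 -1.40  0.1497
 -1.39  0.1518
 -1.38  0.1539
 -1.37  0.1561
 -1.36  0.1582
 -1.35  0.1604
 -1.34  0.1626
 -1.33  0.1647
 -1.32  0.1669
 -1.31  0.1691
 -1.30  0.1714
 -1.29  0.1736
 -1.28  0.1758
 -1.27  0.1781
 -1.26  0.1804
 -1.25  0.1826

44.62

σ√T = 0.16 × 0.8165 = 0.1306
d₁ = [ln(360/440) + (0.016 + 0.16²/2)·0.6667] / 0.1306 = [-0.2007 + 0.0192] / 0.1306 = -1.3891 which rounds to -1.39
√T = √0.6667 = 0.8165
φ(d₁) = φ(-1.39) = 0.1518
vega = S·φ(d₁)·√T = 360·0.1518·0.8165 = 44.6201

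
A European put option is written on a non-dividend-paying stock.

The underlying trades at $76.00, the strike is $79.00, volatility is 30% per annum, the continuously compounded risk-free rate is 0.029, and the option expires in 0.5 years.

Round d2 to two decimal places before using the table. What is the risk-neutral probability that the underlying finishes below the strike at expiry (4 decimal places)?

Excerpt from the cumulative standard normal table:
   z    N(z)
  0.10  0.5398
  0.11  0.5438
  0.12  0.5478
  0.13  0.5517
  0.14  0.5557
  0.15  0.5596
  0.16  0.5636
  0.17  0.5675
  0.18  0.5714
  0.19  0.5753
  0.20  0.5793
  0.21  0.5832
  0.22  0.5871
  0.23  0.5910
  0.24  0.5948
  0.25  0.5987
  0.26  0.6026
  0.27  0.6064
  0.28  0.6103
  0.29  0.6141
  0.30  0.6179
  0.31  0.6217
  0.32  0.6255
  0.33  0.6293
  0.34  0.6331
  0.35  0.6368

σ√T = 0.3·√0.5 = 0.2121
d₁ = [ln(76/79) + (0.029 + 0.3²/2)·0.5] / 0.2121 = [-0.0387 + 0.0370] / 0.2121 = -0.0081 ≈ -0.01
d₂ = d₁ − σ√T = -0.0081 − 0.2121 = -0.2202 ≈ -0.22
Risk-neutral Pr[S_T < K] = N(−d₂) = N(0.22) = 0.5871

0.5871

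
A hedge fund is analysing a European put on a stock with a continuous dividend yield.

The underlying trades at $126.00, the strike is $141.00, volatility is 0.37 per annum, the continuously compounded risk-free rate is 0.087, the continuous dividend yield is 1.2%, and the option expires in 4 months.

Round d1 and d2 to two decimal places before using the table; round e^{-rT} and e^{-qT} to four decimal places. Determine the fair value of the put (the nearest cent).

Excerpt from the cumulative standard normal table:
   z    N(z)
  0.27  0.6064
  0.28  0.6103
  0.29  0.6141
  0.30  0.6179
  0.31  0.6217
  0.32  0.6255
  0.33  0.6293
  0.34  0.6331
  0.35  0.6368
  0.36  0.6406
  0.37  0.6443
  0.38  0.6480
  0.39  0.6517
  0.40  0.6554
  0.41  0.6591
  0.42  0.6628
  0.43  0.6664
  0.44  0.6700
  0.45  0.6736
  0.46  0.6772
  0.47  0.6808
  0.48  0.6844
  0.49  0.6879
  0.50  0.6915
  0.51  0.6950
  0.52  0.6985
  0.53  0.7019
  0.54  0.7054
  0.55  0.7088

σ√T = 0.37·√0.3333 = 0.2136
d₁ = [ln(126/141) + (0.087 − 0.012 + ½·0.37²)·0.3333] / (σ√T) = (-0.1125 + 0.0478) / 0.2136 = -0.3027 → -0.30
d₂ = -0.3027 − 0.2136 = -0.5163 → -0.52
e^(−qT) = e^(−0.012·0.3333) = 0.9960;  e^(−rT) = e^(−0.087·0.3333) = 0.9714
P = 141·0.9714·N(0.52) − 126·0.9960·N(0.30) = 141·0.9714·0.6985 − 126·0.9960·0.6179 = 95.6717 − 77.5440 = 18.1278

$18.13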